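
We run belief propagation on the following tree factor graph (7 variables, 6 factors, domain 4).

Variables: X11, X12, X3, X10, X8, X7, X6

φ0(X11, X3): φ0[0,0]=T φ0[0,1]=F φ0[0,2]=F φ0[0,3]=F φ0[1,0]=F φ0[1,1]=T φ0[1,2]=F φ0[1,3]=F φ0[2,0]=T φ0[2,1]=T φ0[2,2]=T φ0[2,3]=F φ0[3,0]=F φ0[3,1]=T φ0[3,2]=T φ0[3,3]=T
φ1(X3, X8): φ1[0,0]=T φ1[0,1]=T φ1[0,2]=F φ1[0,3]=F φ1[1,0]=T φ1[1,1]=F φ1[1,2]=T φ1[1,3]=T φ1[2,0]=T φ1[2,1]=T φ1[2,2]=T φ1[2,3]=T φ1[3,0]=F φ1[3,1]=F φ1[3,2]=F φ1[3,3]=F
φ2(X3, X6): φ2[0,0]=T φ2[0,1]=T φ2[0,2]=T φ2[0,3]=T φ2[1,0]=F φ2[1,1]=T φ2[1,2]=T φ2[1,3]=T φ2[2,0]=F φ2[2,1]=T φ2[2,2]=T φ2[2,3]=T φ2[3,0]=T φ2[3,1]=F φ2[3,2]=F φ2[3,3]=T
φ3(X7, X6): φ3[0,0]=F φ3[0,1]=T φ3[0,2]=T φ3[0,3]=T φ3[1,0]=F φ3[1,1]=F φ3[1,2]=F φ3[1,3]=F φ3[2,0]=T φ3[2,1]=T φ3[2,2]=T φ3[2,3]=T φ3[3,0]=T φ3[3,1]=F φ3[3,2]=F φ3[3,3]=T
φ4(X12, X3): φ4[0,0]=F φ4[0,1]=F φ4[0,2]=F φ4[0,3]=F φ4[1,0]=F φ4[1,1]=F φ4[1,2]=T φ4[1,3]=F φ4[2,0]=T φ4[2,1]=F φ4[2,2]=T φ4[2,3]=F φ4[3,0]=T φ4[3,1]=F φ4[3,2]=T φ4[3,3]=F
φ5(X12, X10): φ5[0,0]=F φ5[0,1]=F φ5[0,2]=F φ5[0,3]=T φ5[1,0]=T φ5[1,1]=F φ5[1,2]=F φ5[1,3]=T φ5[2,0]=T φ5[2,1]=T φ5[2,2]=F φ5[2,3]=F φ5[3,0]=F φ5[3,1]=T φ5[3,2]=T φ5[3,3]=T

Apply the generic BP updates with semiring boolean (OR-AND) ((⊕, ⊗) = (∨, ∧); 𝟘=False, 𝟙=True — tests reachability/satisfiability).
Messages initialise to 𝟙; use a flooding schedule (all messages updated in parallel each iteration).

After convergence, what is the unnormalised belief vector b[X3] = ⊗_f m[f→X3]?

b[X3] = [T, F, T, F]

init: all messages = 𝟙 over 4 values
r1 m[φ0→X11] = [T, T, T, T]
r1 m[φ0→X3] = [T, T, T, T]
r1 m[φ1→X3] = [T, T, T, F]
r1 m[φ1→X8] = [T, T, T, T]
r1 m[φ2→X3] = [T, T, T, T]
r1 m[φ2→X6] = [T, T, T, T]
r1 m[φ3→X7] = [T, F, T, T]
r1 m[φ3→X6] = [T, T, T, T]
r1 m[φ4→X12] = [F, T, T, T]
r1 m[φ4→X3] = [T, F, T, F]
r1 m[φ5→X12] = [T, T, T, T]
r1 m[φ5→X10] = [T, T, T, T]
r1 m[X11→φ0] = [T, T, T, T]
r1 m[X12→φ4] = [T, T, T, T]
r1 m[X12→φ5] = [T, T, T, T]
r1 m[X3→φ0] = [T, T, T, T]
r1 m[X3→φ1] = [T, T, T, T]
r1 m[X3→φ2] = [T, T, T, T]
r1 m[X3→φ4] = [T, T, T, T]
r1 m[X10→φ5] = [T, T, T, T]
r1 m[X8→φ1] = [T, T, T, T]
r1 m[X7→φ3] = [T, T, T, T]
r1 m[X6→φ2] = [T, T, T, T]
r1 m[X6→φ3] = [T, T, T, T]
r2 m[φ0→X11] = [T, T, T, T]
r2 m[φ0→X3] = [T, T, T, T]
r2 m[φ1→X3] = [T, T, T, F]
r2 m[φ1→X8] = [T, T, T, T]
r2 m[φ2→X3] = [T, T, T, T]
r2 m[φ2→X6] = [T, T, T, T]
r2 m[φ3→X7] = [T, F, T, T]
r2 m[φ3→X6] = [T, T, T, T]
r2 m[φ4→X12] = [F, T, T, T]
r2 m[φ4→X3] = [T, F, T, F]
r2 m[φ5→X12] = [T, T, T, T]
r2 m[φ5→X10] = [T, T, T, T]
r2 m[X11→φ0] = [T, T, T, T]
r2 m[X12→φ4] = [T, T, T, T]
r2 m[X12→φ5] = [F, T, T, T]
r2 m[X3→φ0] = [T, F, T, F]
r2 m[X3→φ1] = [T, F, T, F]
r2 m[X3→φ2] = [T, F, T, F]
r2 m[X3→φ4] = [T, T, T, F]
r2 m[X10→φ5] = [T, T, T, T]
r2 m[X8→φ1] = [T, T, T, T]
r2 m[X7→φ3] = [T, T, T, T]
r2 m[X6→φ2] = [T, T, T, T]
r2 m[X6→φ3] = [T, T, T, T]
r3 m[φ0→X11] = [T, F, T, T]
r3 m[φ0→X3] = [T, T, T, T]
r3 m[φ1→X3] = [T, T, T, F]
r3 m[φ1→X8] = [T, T, T, T]
r3 m[φ2→X3] = [T, T, T, T]
r3 m[φ2→X6] = [T, T, T, T]
r3 m[φ3→X7] = [T, F, T, T]
r3 m[φ3→X6] = [T, T, T, T]
r3 m[φ4→X12] = [F, T, T, T]
r3 m[φ4→X3] = [T, F, T, F]
r3 m[φ5→X12] = [T, T, T, T]
r3 m[φ5→X10] = [T, T, T, T]
r3 m[X11→φ0] = [T, T, T, T]
r3 m[X12→φ4] = [T, T, T, T]
r3 m[X12→φ5] = [F, T, T, T]
r3 m[X3→φ0] = [T, F, T, F]
r3 m[X3→φ1] = [T, F, T, F]
r3 m[X3→φ2] = [T, F, T, F]
r3 m[X3→φ4] = [T, T, T, F]
r3 m[X10→φ5] = [T, T, T, T]
r3 m[X8→φ1] = [T, T, T, T]
r3 m[X7→φ3] = [T, T, T, T]
r3 m[X6→φ2] = [T, T, T, T]
r3 m[X6→φ3] = [T, T, T, T]
r4 m[φ0→X11] = [T, F, T, T]
r4 m[φ0→X3] = [T, T, T, T]
r4 m[φ1→X3] = [T, T, T, F]
r4 m[φ1→X8] = [T, T, T, T]
r4 m[φ2→X3] = [T, T, T, T]
r4 m[φ2→X6] = [T, T, T, T]
r4 m[φ3→X7] = [T, F, T, T]
r4 m[φ3→X6] = [T, T, T, T]
r4 m[φ4→X12] = [F, T, T, T]
r4 m[φ4→X3] = [T, F, T, F]
r4 m[φ5→X12] = [T, T, T, T]
r4 m[φ5→X10] = [T, T, T, T]
r4 m[X11→φ0] = [T, T, T, T]
r4 m[X12→φ4] = [T, T, T, T]
r4 m[X12→φ5] = [F, T, T, T]
r4 m[X3→φ0] = [T, F, T, F]
r4 m[X3→φ1] = [T, F, T, F]
r4 m[X3→φ2] = [T, F, T, F]
r4 m[X3→φ4] = [T, T, T, F]
r4 m[X10→φ5] = [T, T, T, T]
r4 m[X8→φ1] = [T, T, T, T]
r4 m[X7→φ3] = [T, T, T, T]
r4 m[X6→φ2] = [T, T, T, T]
r4 m[X6→φ3] = [T, T, T, T]
fixed point reached at round 4
b[X3] = ⊗ incoming = [T, F, T, F]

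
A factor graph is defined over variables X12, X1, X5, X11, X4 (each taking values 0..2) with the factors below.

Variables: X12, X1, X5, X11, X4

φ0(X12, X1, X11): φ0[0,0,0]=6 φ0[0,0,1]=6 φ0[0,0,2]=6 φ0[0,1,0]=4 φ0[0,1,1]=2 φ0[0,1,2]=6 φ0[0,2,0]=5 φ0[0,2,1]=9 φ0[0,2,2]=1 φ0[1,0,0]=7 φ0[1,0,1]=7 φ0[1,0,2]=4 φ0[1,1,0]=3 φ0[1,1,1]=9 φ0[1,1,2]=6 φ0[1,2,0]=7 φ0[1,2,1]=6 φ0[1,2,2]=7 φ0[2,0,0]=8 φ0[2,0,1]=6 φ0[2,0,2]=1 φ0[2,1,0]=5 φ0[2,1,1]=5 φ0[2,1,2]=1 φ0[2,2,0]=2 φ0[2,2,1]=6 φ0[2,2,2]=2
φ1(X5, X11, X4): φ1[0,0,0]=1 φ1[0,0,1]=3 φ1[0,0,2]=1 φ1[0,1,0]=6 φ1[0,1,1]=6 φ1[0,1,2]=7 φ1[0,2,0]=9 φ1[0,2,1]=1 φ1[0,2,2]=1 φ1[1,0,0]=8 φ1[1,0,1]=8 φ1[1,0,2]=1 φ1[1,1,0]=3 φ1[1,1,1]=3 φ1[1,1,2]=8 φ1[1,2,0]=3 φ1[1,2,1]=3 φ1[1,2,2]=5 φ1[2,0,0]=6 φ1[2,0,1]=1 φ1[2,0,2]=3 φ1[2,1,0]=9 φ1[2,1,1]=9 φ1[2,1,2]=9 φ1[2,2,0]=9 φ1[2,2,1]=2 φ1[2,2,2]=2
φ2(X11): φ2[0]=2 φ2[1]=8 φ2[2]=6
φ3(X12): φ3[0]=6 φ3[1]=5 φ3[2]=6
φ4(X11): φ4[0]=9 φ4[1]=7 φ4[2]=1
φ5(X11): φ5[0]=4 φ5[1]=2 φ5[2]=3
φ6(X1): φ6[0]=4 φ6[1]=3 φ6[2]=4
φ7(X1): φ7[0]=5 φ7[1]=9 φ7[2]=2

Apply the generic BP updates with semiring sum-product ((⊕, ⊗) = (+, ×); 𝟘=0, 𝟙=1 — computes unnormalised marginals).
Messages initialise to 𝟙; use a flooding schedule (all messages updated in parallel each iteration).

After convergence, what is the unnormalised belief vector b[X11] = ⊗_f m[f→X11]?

init: all messages = 𝟙 over 3 values
r1 m[φ0→X12] = [45, 56, 36]
r1 m[φ0→X1] = [51, 41, 45]
r1 m[φ0→X11] = [47, 56, 34]
r1 m[φ1→X5] = [35, 42, 50]
r1 m[φ1→X11] = [32, 60, 35]
r1 m[φ1→X4] = [54, 36, 37]
r1 m[φ2→X11] = [2, 8, 6]
r1 m[φ3→X12] = [6, 5, 6]
r1 m[φ4→X11] = [9, 7, 1]
r1 m[φ5→X11] = [4, 2, 3]
r1 m[φ6→X1] = [4, 3, 4]
r1 m[φ7→X1] = [5, 9, 2]
r1 m[X12→φ0] = [1, 1, 1]
r1 m[X12→φ3] = [1, 1, 1]
r1 m[X1→φ0] = [1, 1, 1]
r1 m[X1→φ6] = [1, 1, 1]
r1 m[X1→φ7] = [1, 1, 1]
r1 m[X5→φ1] = [1, 1, 1]
r1 m[X11→φ0] = [1, 1, 1]
r1 m[X11→φ1] = [1, 1, 1]
r1 m[X11→φ2] = [1, 1, 1]
r1 m[X11→φ4] = [1, 1, 1]
r1 m[X11→φ5] = [1, 1, 1]
r1 m[X4→φ1] = [1, 1, 1]
r2 m[φ0→X12] = [45, 56, 36]
r2 m[φ0→X1] = [51, 41, 45]
r2 m[φ0→X11] = [47, 56, 34]
r2 m[φ1→X5] = [35, 42, 50]
r2 m[φ1→X11] = [32, 60, 35]
r2 m[φ1→X4] = [54, 36, 37]
r2 m[φ2→X11] = [2, 8, 6]
r2 m[φ3→X12] = [6, 5, 6]
r2 m[φ4→X11] = [9, 7, 1]
r2 m[φ5→X11] = [4, 2, 3]
r2 m[φ6→X1] = [4, 3, 4]
r2 m[φ7→X1] = [5, 9, 2]
r2 m[X12→φ0] = [6, 5, 6]
r2 m[X12→φ3] = [45, 56, 36]
r2 m[X1→φ0] = [20, 27, 8]
r2 m[X1→φ6] = [255, 369, 90]
r2 m[X1→φ7] = [204, 123, 180]
r2 m[X5→φ1] = [1, 1, 1]
r2 m[X11→φ0] = [2304, 6720, 630]
r2 m[X11→φ1] = [3384, 6272, 612]
r2 m[X11→φ2] = [54144, 47040, 3570]
r2 m[X11→φ4] = [12032, 53760, 21420]
r2 m[X11→φ5] = [27072, 188160, 7140]
r2 m[X4→φ1] = [1, 1, 1]
r3 m[φ0→X12] = [2453292, 3722268, 2792394]
r3 m[φ0→X1] = [1032276, 788976, 1017198]
r3 m[φ0→X11] = [4859, 5449, 3608]
r3 m[φ1→X5] = [142820, 152068, 211140]
r3 m[φ1→X11] = [32, 60, 35]
r3 m[φ1→X4] = [176508, 157176, 172344]
r3 m[φ2→X11] = [2, 8, 6]
r3 m[φ3→X12] = [6, 5, 6]
r3 m[φ4→X11] = [9, 7, 1]
r3 m[φ5→X11] = [4, 2, 3]
r3 m[φ6→X1] = [4, 3, 4]
r3 m[φ7→X1] = [5, 9, 2]
r3 m[X12→φ0] = [6, 5, 6]
r3 m[X12→φ3] = [45, 56, 36]
r3 m[X1→φ0] = [20, 27, 8]
r3 m[X1→φ6] = [255, 369, 90]
r3 m[X1→φ7] = [204, 123, 180]
r3 m[X5→φ1] = [1, 1, 1]
r3 m[X11→φ0] = [2304, 6720, 630]
r3 m[X11→φ1] = [3384, 6272, 612]
r3 m[X11→φ2] = [54144, 47040, 3570]
r3 m[X11→φ4] = [12032, 53760, 21420]
r3 m[X11→φ5] = [27072, 188160, 7140]
r3 m[X4→φ1] = [1, 1, 1]
r4 m[φ0→X12] = [2453292, 3722268, 2792394]
r4 m[φ0→X1] = [1032276, 788976, 1017198]
r4 m[φ0→X11] = [4859, 5449, 3608]
r4 m[φ1→X5] = [142820, 152068, 211140]
r4 m[φ1→X11] = [32, 60, 35]
r4 m[φ1→X4] = [176508, 157176, 172344]
r4 m[φ2→X11] = [2, 8, 6]
r4 m[φ3→X12] = [6, 5, 6]
r4 m[φ4→X11] = [9, 7, 1]
r4 m[φ5→X11] = [4, 2, 3]
r4 m[φ6→X1] = [4, 3, 4]
r4 m[φ7→X1] = [5, 9, 2]
r4 m[X12→φ0] = [6, 5, 6]
r4 m[X12→φ3] = [2453292, 3722268, 2792394]
r4 m[X1→φ0] = [20, 27, 8]
r4 m[X1→φ6] = [5161380, 7100784, 2034396]
r4 m[X1→φ7] = [4129104, 2366928, 4068792]
r4 m[X5→φ1] = [1, 1, 1]
r4 m[X11→φ0] = [2304, 6720, 630]
r4 m[X11→φ1] = [349848, 610288, 64944]
r4 m[X11→φ2] = [5597568, 4577160, 378840]
r4 m[X11→φ4] = [1243904, 5231040, 2273040]
r4 m[X11→φ5] = [2798784, 18308640, 757680]
r4 m[X4→φ1] = [1, 1, 1]
r5 m[φ0→X12] = [2453292, 3722268, 2792394]
r5 m[φ0→X1] = [1032276, 788976, 1017198]
r5 m[φ0→X11] = [4859, 5449, 3608]
r5 m[φ1→X5] = [14059096, 15205832, 20820528]
r5 m[φ1→X11] = [32, 60, 35]
r5 m[φ1→X4] = [17596728, 15573024, 16915704]
r5 m[φ2→X11] = [2, 8, 6]
r5 m[φ3→X12] = [6, 5, 6]
r5 m[φ4→X11] = [9, 7, 1]
r5 m[φ5→X11] = [4, 2, 3]
r5 m[φ6→X1] = [4, 3, 4]
r5 m[φ7→X1] = [5, 9, 2]
r5 m[X12→φ0] = [6, 5, 6]
r5 m[X12→φ3] = [2453292, 3722268, 2792394]
r5 m[X1→φ0] = [20, 27, 8]
r5 m[X1→φ6] = [5161380, 7100784, 2034396]
r5 m[X1→φ7] = [4129104, 2366928, 4068792]
r5 m[X5→φ1] = [1, 1, 1]
r5 m[X11→φ0] = [2304, 6720, 630]
r5 m[X11→φ1] = [349848, 610288, 64944]
r5 m[X11→φ2] = [5597568, 4577160, 378840]
r5 m[X11→φ4] = [1243904, 5231040, 2273040]
r5 m[X11→φ5] = [2798784, 18308640, 757680]
r5 m[X4→φ1] = [1, 1, 1]
r6 m[φ0→X12] = [2453292, 3722268, 2792394]
r6 m[φ0→X1] = [1032276, 788976, 1017198]
r6 m[φ0→X11] = [4859, 5449, 3608]
r6 m[φ1→X5] = [14059096, 15205832, 20820528]
r6 m[φ1→X11] = [32, 60, 35]
r6 m[φ1→X4] = [17596728, 15573024, 16915704]
r6 m[φ2→X11] = [2, 8, 6]
r6 m[φ3→X12] = [6, 5, 6]
r6 m[φ4→X11] = [9, 7, 1]
r6 m[φ5→X11] = [4, 2, 3]
r6 m[φ6→X1] = [4, 3, 4]
r6 m[φ7→X1] = [5, 9, 2]
r6 m[X12→φ0] = [6, 5, 6]
r6 m[X12→φ3] = [2453292, 3722268, 2792394]
r6 m[X1→φ0] = [20, 27, 8]
r6 m[X1→φ6] = [5161380, 7100784, 2034396]
r6 m[X1→φ7] = [4129104, 2366928, 4068792]
r6 m[X5→φ1] = [1, 1, 1]
r6 m[X11→φ0] = [2304, 6720, 630]
r6 m[X11→φ1] = [349848, 610288, 64944]
r6 m[X11→φ2] = [5597568, 4577160, 378840]
r6 m[X11→φ4] = [1243904, 5231040, 2273040]
r6 m[X11→φ5] = [2798784, 18308640, 757680]
r6 m[X4→φ1] = [1, 1, 1]
fixed point reached at round 6
b[X11] = ⊗ incoming = [11195136, 36617280, 2273040]

b[X11] = [11195136, 36617280, 2273040]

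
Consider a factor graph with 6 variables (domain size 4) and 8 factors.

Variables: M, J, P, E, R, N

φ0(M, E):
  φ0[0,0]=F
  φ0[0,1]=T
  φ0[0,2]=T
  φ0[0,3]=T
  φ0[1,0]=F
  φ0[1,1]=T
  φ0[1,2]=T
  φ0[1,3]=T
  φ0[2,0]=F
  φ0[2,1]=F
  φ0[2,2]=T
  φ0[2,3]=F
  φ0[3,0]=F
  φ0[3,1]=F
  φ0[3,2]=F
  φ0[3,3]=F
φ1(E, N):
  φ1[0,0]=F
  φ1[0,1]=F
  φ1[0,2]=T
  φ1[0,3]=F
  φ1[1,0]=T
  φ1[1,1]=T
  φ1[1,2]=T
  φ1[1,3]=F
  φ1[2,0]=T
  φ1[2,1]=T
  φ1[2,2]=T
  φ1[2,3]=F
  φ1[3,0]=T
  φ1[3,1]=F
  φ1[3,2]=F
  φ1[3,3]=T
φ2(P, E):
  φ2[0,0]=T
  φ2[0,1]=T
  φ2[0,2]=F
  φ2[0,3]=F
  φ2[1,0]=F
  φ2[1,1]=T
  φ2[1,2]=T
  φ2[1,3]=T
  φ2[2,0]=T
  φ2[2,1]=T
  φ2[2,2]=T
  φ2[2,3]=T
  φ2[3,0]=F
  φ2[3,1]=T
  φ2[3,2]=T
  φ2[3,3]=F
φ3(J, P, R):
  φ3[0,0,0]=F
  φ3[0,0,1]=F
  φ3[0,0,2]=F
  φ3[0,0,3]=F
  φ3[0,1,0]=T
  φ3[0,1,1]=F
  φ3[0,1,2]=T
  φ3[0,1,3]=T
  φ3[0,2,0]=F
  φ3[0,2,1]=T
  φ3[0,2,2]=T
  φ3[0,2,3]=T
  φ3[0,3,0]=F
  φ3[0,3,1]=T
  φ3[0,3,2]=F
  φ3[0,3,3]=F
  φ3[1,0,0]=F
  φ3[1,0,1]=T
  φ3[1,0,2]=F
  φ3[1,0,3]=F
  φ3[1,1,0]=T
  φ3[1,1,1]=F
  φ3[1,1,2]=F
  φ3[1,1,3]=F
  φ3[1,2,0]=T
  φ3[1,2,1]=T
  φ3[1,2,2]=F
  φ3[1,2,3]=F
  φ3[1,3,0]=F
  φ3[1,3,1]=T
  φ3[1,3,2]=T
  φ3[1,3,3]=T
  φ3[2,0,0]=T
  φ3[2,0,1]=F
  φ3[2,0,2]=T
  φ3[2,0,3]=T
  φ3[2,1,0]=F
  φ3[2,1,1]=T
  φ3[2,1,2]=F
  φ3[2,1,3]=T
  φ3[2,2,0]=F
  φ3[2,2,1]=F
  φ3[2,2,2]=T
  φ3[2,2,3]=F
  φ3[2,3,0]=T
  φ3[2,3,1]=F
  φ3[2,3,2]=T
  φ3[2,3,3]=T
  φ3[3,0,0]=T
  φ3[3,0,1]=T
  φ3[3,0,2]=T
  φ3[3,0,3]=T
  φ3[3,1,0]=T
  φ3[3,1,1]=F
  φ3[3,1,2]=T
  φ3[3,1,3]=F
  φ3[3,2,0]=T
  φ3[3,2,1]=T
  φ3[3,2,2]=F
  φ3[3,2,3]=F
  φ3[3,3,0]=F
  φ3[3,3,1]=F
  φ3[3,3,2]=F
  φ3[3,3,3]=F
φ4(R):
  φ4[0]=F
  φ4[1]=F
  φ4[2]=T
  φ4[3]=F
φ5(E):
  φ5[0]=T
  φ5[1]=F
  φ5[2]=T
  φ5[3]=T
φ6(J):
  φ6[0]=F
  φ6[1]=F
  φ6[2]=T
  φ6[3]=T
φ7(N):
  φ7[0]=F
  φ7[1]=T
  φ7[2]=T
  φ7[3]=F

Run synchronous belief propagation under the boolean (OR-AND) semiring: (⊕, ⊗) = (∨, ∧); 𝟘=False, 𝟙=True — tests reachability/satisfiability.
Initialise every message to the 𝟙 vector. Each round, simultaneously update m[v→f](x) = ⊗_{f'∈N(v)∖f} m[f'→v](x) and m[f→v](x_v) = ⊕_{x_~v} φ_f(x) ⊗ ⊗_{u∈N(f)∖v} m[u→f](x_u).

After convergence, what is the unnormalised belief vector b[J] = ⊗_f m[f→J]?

init: all messages = 𝟙 over 4 values
r1 m[φ0→M] = [T, T, T, F]
r1 m[φ0→E] = [F, T, T, T]
r1 m[φ1→E] = [T, T, T, T]
r1 m[φ1→N] = [T, T, T, T]
r1 m[φ2→P] = [T, T, T, T]
r1 m[φ2→E] = [T, T, T, T]
r1 m[φ3→J] = [T, T, T, T]
r1 m[φ3→P] = [T, T, T, T]
r1 m[φ3→R] = [T, T, T, T]
r1 m[φ4→R] = [F, F, T, F]
r1 m[φ5→E] = [T, F, T, T]
r1 m[φ6→J] = [F, F, T, T]
r1 m[φ7→N] = [F, T, T, F]
r1 m[M→φ0] = [T, T, T, T]
r1 m[J→φ3] = [T, T, T, T]
r1 m[J→φ6] = [T, T, T, T]
r1 m[P→φ2] = [T, T, T, T]
r1 m[P→φ3] = [T, T, T, T]
r1 m[E→φ0] = [T, T, T, T]
r1 m[E→φ1] = [T, T, T, T]
r1 m[E→φ2] = [T, T, T, T]
r1 m[E→φ5] = [T, T, T, T]
r1 m[R→φ3] = [T, T, T, T]
r1 m[R→φ4] = [T, T, T, T]
r1 m[N→φ1] = [T, T, T, T]
r1 m[N→φ7] = [T, T, T, T]
r2 m[φ0→M] = [T, T, T, F]
r2 m[φ0→E] = [F, T, T, T]
r2 m[φ1→E] = [T, T, T, T]
r2 m[φ1→N] = [T, T, T, T]
r2 m[φ2→P] = [T, T, T, T]
r2 m[φ2→E] = [T, T, T, T]
r2 m[φ3→J] = [T, T, T, T]
r2 m[φ3→P] = [T, T, T, T]
r2 m[φ3→R] = [T, T, T, T]
r2 m[φ4→R] = [F, F, T, F]
r2 m[φ5→E] = [T, F, T, T]
r2 m[φ6→J] = [F, F, T, T]
r2 m[φ7→N] = [F, T, T, F]
r2 m[M→φ0] = [T, T, T, T]
r2 m[J→φ3] = [F, F, T, T]
r2 m[J→φ6] = [T, T, T, T]
r2 m[P→φ2] = [T, T, T, T]
r2 m[P→φ3] = [T, T, T, T]
r2 m[E→φ0] = [T, F, T, T]
r2 m[E→φ1] = [F, F, T, T]
r2 m[E→φ2] = [F, F, T, T]
r2 m[E→φ5] = [F, T, T, T]
r2 m[R→φ3] = [F, F, T, F]
r2 m[R→φ4] = [T, T, T, T]
r2 m[N→φ1] = [F, T, T, F]
r2 m[N→φ7] = [T, T, T, T]
r3 m[φ0→M] = [T, T, T, F]
r3 m[φ0→E] = [F, T, T, T]
r3 m[φ1→E] = [T, T, T, F]
r3 m[φ1→N] = [T, T, T, T]
r3 m[φ2→P] = [F, T, T, T]
r3 m[φ2→E] = [T, T, T, T]
r3 m[φ3→J] = [T, T, T, T]
r3 m[φ3→P] = [T, T, T, T]
r3 m[φ3→R] = [T, T, T, T]
r3 m[φ4→R] = [F, F, T, F]
r3 m[φ5→E] = [T, F, T, T]
r3 m[φ6→J] = [F, F, T, T]
r3 m[φ7→N] = [F, T, T, F]
r3 m[M→φ0] = [T, T, T, T]
r3 m[J→φ3] = [F, F, T, T]
r3 m[J→φ6] = [T, T, T, T]
r3 m[P→φ2] = [T, T, T, T]
r3 m[P→φ3] = [T, T, T, T]
r3 m[E→φ0] = [T, F, T, T]
r3 m[E→φ1] = [F, F, T, T]
r3 m[E→φ2] = [F, F, T, T]
r3 m[E→φ5] = [F, T, T, T]
r3 m[R→φ3] = [F, F, T, F]
r3 m[R→φ4] = [T, T, T, T]
r3 m[N→φ1] = [F, T, T, F]
r3 m[N→φ7] = [T, T, T, T]
r4 m[φ0→M] = [T, T, T, F]
r4 m[φ0→E] = [F, T, T, T]
r4 m[φ1→E] = [T, T, T, F]
r4 m[φ1→N] = [T, T, T, T]
r4 m[φ2→P] = [F, T, T, T]
r4 m[φ2→E] = [T, T, T, T]
r4 m[φ3→J] = [T, T, T, T]
r4 m[φ3→P] = [T, T, T, T]
r4 m[φ3→R] = [T, T, T, T]
r4 m[φ4→R] = [F, F, T, F]
r4 m[φ5→E] = [T, F, T, T]
r4 m[φ6→J] = [F, F, T, T]
r4 m[φ7→N] = [F, T, T, F]
r4 m[M→φ0] = [T, T, T, T]
r4 m[J→φ3] = [F, F, T, T]
r4 m[J→φ6] = [T, T, T, T]
r4 m[P→φ2] = [T, T, T, T]
r4 m[P→φ3] = [F, T, T, T]
r4 m[E→φ0] = [T, F, T, F]
r4 m[E→φ1] = [F, F, T, T]
r4 m[E→φ2] = [F, F, T, F]
r4 m[E→φ5] = [F, T, T, F]
r4 m[R→φ3] = [F, F, T, F]
r4 m[R→φ4] = [T, T, T, T]
r4 m[N→φ1] = [F, T, T, F]
r4 m[N→φ7] = [T, T, T, T]
r5 m[φ0→M] = [T, T, T, F]
r5 m[φ0→E] = [F, T, T, T]
r5 m[φ1→E] = [T, T, T, F]
r5 m[φ1→N] = [T, T, T, T]
r5 m[φ2→P] = [F, T, T, T]
r5 m[φ2→E] = [T, T, T, T]
r5 m[φ3→J] = [T, T, T, T]
r5 m[φ3→P] = [T, T, T, T]
r5 m[φ3→R] = [T, T, T, T]
r5 m[φ4→R] = [F, F, T, F]
r5 m[φ5→E] = [T, F, T, T]
r5 m[φ6→J] = [F, F, T, T]
r5 m[φ7→N] = [F, T, T, F]
r5 m[M→φ0] = [T, T, T, T]
r5 m[J→φ3] = [F, F, T, T]
r5 m[J→φ6] = [T, T, T, T]
r5 m[P→φ2] = [T, T, T, T]
r5 m[P→φ3] = [F, T, T, T]
r5 m[E→φ0] = [T, F, T, F]
r5 m[E→φ1] = [F, F, T, T]
r5 m[E→φ2] = [F, F, T, F]
r5 m[E→φ5] = [F, T, T, F]
r5 m[R→φ3] = [F, F, T, F]
r5 m[R→φ4] = [T, T, T, T]
r5 m[N→φ1] = [F, T, T, F]
r5 m[N→φ7] = [T, T, T, T]
fixed point reached at round 5
b[J] = ⊗ incoming = [F, F, T, T]

b[J] = [F, F, T, T]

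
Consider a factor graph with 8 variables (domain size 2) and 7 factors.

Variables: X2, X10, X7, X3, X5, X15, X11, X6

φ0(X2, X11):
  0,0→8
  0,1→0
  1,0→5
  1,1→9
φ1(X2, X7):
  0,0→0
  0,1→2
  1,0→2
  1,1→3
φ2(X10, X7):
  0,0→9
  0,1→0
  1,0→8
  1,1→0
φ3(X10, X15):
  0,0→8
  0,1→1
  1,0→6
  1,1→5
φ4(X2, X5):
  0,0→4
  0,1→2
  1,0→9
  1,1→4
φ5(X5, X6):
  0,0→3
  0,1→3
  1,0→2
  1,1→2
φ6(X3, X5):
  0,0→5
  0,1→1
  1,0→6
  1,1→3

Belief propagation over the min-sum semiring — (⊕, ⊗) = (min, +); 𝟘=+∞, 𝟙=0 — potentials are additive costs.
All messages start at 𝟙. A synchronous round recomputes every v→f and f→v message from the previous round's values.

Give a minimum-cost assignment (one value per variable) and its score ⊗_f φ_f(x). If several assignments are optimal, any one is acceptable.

init: all messages = 𝟙 over 2 values
r1 m[φ0→X2] = [0, 5]
r1 m[φ0→X11] = [5, 0]
r1 m[φ1→X2] = [0, 2]
r1 m[φ1→X7] = [0, 2]
r1 m[φ2→X10] = [0, 0]
r1 m[φ2→X7] = [8, 0]
r1 m[φ3→X10] = [1, 5]
r1 m[φ3→X15] = [6, 1]
r1 m[φ4→X2] = [2, 4]
r1 m[φ4→X5] = [4, 2]
r1 m[φ5→X5] = [3, 2]
r1 m[φ5→X6] = [2, 2]
r1 m[φ6→X3] = [1, 3]
r1 m[φ6→X5] = [5, 1]
r1 m[X2→φ0] = [0, 0]
r1 m[X2→φ1] = [0, 0]
r1 m[X2→φ4] = [0, 0]
r1 m[X10→φ2] = [0, 0]
r1 m[X10→φ3] = [0, 0]
r1 m[X7→φ1] = [0, 0]
r1 m[X7→φ2] = [0, 0]
r1 m[X3→φ6] = [0, 0]
r1 m[X5→φ4] = [0, 0]
r1 m[X5→φ5] = [0, 0]
r1 m[X5→φ6] = [0, 0]
r1 m[X15→φ3] = [0, 0]
r1 m[X11→φ0] = [0, 0]
r1 m[X6→φ5] = [0, 0]
r2 m[φ0→X2] = [0, 5]
r2 m[φ0→X11] = [5, 0]
r2 m[φ1→X2] = [0, 2]
r2 m[φ1→X7] = [0, 2]
r2 m[φ2→X10] = [0, 0]
r2 m[φ2→X7] = [8, 0]
r2 m[φ3→X10] = [1, 5]
r2 m[φ3→X15] = [6, 1]
r2 m[φ4→X2] = [2, 4]
r2 m[φ4→X5] = [4, 2]
r2 m[φ5→X5] = [3, 2]
r2 m[φ5→X6] = [2, 2]
r2 m[φ6→X3] = [1, 3]
r2 m[φ6→X5] = [5, 1]
r2 m[X2→φ0] = [2, 6]
r2 m[X2→φ1] = [2, 9]
r2 m[X2→φ4] = [0, 7]
r2 m[X10→φ2] = [1, 5]
r2 m[X10→φ3] = [0, 0]
r2 m[X7→φ1] = [8, 0]
r2 m[X7→φ2] = [0, 2]
r2 m[X3→φ6] = [0, 0]
r2 m[X5→φ4] = [8, 3]
r2 m[X5→φ5] = [9, 3]
r2 m[X5→φ6] = [7, 4]
r2 m[X15→φ3] = [0, 0]
r2 m[X11→φ0] = [0, 0]
r2 m[X6→φ5] = [0, 0]
r3 m[φ0→X2] = [0, 5]
r3 m[φ0→X11] = [10, 2]
r3 m[φ1→X2] = [2, 3]
r3 m[φ1→X7] = [2, 4]
r3 m[φ2→X10] = [2, 2]
r3 m[φ2→X7] = [10, 1]
r3 m[φ3→X10] = [1, 5]
r3 m[φ3→X15] = [6, 1]
r3 m[φ4→X2] = [5, 7]
r3 m[φ4→X5] = [4, 2]
r3 m[φ5→X5] = [3, 2]
r3 m[φ5→X6] = [5, 5]
r3 m[φ6→X3] = [5, 7]
r3 m[φ6→X5] = [5, 1]
r3 m[X2→φ0] = [2, 6]
r3 m[X2→φ1] = [2, 9]
r3 m[X2→φ4] = [0, 7]
r3 m[X10→φ2] = [1, 5]
r3 m[X10→φ3] = [0, 0]
r3 m[X7→φ1] = [8, 0]
r3 m[X7→φ2] = [0, 2]
r3 m[X3→φ6] = [0, 0]
r3 m[X5→φ4] = [8, 3]
r3 m[X5→φ5] = [9, 3]
r3 m[X5→φ6] = [7, 4]
r3 m[X15→φ3] = [0, 0]
r3 m[X11→φ0] = [0, 0]
r3 m[X6→φ5] = [0, 0]
r4 m[φ0→X2] = [0, 5]
r4 m[φ0→X11] = [10, 2]
r4 m[φ1→X2] = [2, 3]
r4 m[φ1→X7] = [2, 4]
r4 m[φ2→X10] = [2, 2]
r4 m[φ2→X7] = [10, 1]
r4 m[φ3→X10] = [1, 5]
r4 m[φ3→X15] = [6, 1]
r4 m[φ4→X2] = [5, 7]
r4 m[φ4→X5] = [4, 2]
r4 m[φ5→X5] = [3, 2]
r4 m[φ5→X6] = [5, 5]
r4 m[φ6→X3] = [5, 7]
r4 m[φ6→X5] = [5, 1]
r4 m[X2→φ0] = [7, 10]
r4 m[X2→φ1] = [5, 12]
r4 m[X2→φ4] = [2, 8]
r4 m[X10→φ2] = [1, 5]
r4 m[X10→φ3] = [2, 2]
r4 m[X7→φ1] = [10, 1]
r4 m[X7→φ2] = [2, 4]
r4 m[X3→φ6] = [0, 0]
r4 m[X5→φ4] = [8, 3]
r4 m[X5→φ5] = [9, 3]
r4 m[X5→φ6] = [7, 4]
r4 m[X15→φ3] = [0, 0]
r4 m[X11→φ0] = [0, 0]
r4 m[X6→φ5] = [0, 0]
r5 m[φ0→X2] = [0, 5]
r5 m[φ0→X11] = [15, 7]
r5 m[φ1→X2] = [3, 4]
r5 m[φ1→X7] = [5, 7]
r5 m[φ2→X10] = [4, 4]
r5 m[φ2→X7] = [10, 1]
r5 m[φ3→X10] = [1, 5]
r5 m[φ3→X15] = [8, 3]
r5 m[φ4→X2] = [5, 7]
r5 m[φ4→X5] = [6, 4]
r5 m[φ5→X5] = [3, 2]
r5 m[φ5→X6] = [5, 5]
r5 m[φ6→X3] = [5, 7]
r5 m[φ6→X5] = [5, 1]
r5 m[X2→φ0] = [7, 10]
r5 m[X2→φ1] = [5, 12]
r5 m[X2→φ4] = [2, 8]
r5 m[X10→φ2] = [1, 5]
r5 m[X10→φ3] = [2, 2]
r5 m[X7→φ1] = [10, 1]
r5 m[X7→φ2] = [2, 4]
r5 m[X3→φ6] = [0, 0]
r5 m[X5→φ4] = [8, 3]
r5 m[X5→φ5] = [9, 3]
r5 m[X5→φ6] = [7, 4]
r5 m[X15→φ3] = [0, 0]
r5 m[X11→φ0] = [0, 0]
r5 m[X6→φ5] = [0, 0]
r6 m[φ0→X2] = [0, 5]
r6 m[φ0→X11] = [15, 7]
r6 m[φ1→X2] = [3, 4]
r6 m[φ1→X7] = [5, 7]
r6 m[φ2→X10] = [4, 4]
r6 m[φ2→X7] = [10, 1]
r6 m[φ3→X10] = [1, 5]
r6 m[φ3→X15] = [8, 3]
r6 m[φ4→X2] = [5, 7]
r6 m[φ4→X5] = [6, 4]
r6 m[φ5→X5] = [3, 2]
r6 m[φ5→X6] = [5, 5]
r6 m[φ6→X3] = [5, 7]
r6 m[φ6→X5] = [5, 1]
r6 m[X2→φ0] = [8, 11]
r6 m[X2→φ1] = [5, 12]
r6 m[X2→φ4] = [3, 9]
r6 m[X10→φ2] = [1, 5]
r6 m[X10→φ3] = [4, 4]
r6 m[X7→φ1] = [10, 1]
r6 m[X7→φ2] = [5, 7]
r6 m[X3→φ6] = [0, 0]
r6 m[X5→φ4] = [8, 3]
r6 m[X5→φ5] = [11, 5]
r6 m[X5→φ6] = [9, 6]
r6 m[X15→φ3] = [0, 0]
r6 m[X11→φ0] = [0, 0]
r6 m[X6→φ5] = [0, 0]
r7 m[φ0→X2] = [0, 5]
r7 m[φ0→X11] = [16, 8]
r7 m[φ1→X2] = [3, 4]
r7 m[φ1→X7] = [5, 7]
r7 m[φ2→X10] = [7, 7]
r7 m[φ2→X7] = [10, 1]
r7 m[φ3→X10] = [1, 5]
r7 m[φ3→X15] = [10, 5]
r7 m[φ4→X2] = [5, 7]
r7 m[φ4→X5] = [7, 5]
r7 m[φ5→X5] = [3, 2]
r7 m[φ5→X6] = [7, 7]
r7 m[φ6→X3] = [7, 9]
r7 m[φ6→X5] = [5, 1]
r7 m[X2→φ0] = [8, 11]
r7 m[X2→φ1] = [5, 12]
r7 m[X2→φ4] = [3, 9]
r7 m[X10→φ2] = [1, 5]
r7 m[X10→φ3] = [4, 4]
r7 m[X7→φ1] = [10, 1]
r7 m[X7→φ2] = [5, 7]
r7 m[X3→φ6] = [0, 0]
r7 m[X5→φ4] = [8, 3]
r7 m[X5→φ5] = [11, 5]
r7 m[X5→φ6] = [9, 6]
r7 m[X15→φ3] = [0, 0]
r7 m[X11→φ0] = [0, 0]
r7 m[X6→φ5] = [0, 0]
r8 m[φ0→X2] = [0, 5]
r8 m[φ0→X11] = [16, 8]
r8 m[φ1→X2] = [3, 4]
r8 m[φ1→X7] = [5, 7]
r8 m[φ2→X10] = [7, 7]
r8 m[φ2→X7] = [10, 1]
r8 m[φ3→X10] = [1, 5]
r8 m[φ3→X15] = [10, 5]
r8 m[φ4→X2] = [5, 7]
r8 m[φ4→X5] = [7, 5]
r8 m[φ5→X5] = [3, 2]
r8 m[φ5→X6] = [7, 7]
r8 m[φ6→X3] = [7, 9]
r8 m[φ6→X5] = [5, 1]
r8 m[X2→φ0] = [8, 11]
r8 m[X2→φ1] = [5, 12]
r8 m[X2→φ4] = [3, 9]
r8 m[X10→φ2] = [1, 5]
r8 m[X10→φ3] = [7, 7]
r8 m[X7→φ1] = [10, 1]
r8 m[X7→φ2] = [5, 7]
r8 m[X3→φ6] = [0, 0]
r8 m[X5→φ4] = [8, 3]
r8 m[X5→φ5] = [12, 6]
r8 m[X5→φ6] = [10, 7]
r8 m[X15→φ3] = [0, 0]
r8 m[X11→φ0] = [0, 0]
r8 m[X6→φ5] = [0, 0]
r9 m[φ0→X2] = [0, 5]
r9 m[φ0→X11] = [16, 8]
r9 m[φ1→X2] = [3, 4]
r9 m[φ1→X7] = [5, 7]
r9 m[φ2→X10] = [7, 7]
r9 m[φ2→X7] = [10, 1]
r9 m[φ3→X10] = [1, 5]
r9 m[φ3→X15] = [13, 8]
r9 m[φ4→X2] = [5, 7]
r9 m[φ4→X5] = [7, 5]
r9 m[φ5→X5] = [3, 2]
r9 m[φ5→X6] = [8, 8]
r9 m[φ6→X3] = [8, 10]
r9 m[φ6→X5] = [5, 1]
r9 m[X2→φ0] = [8, 11]
r9 m[X2→φ1] = [5, 12]
r9 m[X2→φ4] = [3, 9]
r9 m[X10→φ2] = [1, 5]
r9 m[X10→φ3] = [7, 7]
r9 m[X7→φ1] = [10, 1]
r9 m[X7→φ2] = [5, 7]
r9 m[X3→φ6] = [0, 0]
r9 m[X5→φ4] = [8, 3]
r9 m[X5→φ5] = [12, 6]
r9 m[X5→φ6] = [10, 7]
r9 m[X15→φ3] = [0, 0]
r9 m[X11→φ0] = [0, 0]
r9 m[X6→φ5] = [0, 0]
r10 m[φ0→X2] = [0, 5]
r10 m[φ0→X11] = [16, 8]
r10 m[φ1→X2] = [3, 4]
r10 m[φ1→X7] = [5, 7]
r10 m[φ2→X10] = [7, 7]
r10 m[φ2→X7] = [10, 1]
r10 m[φ3→X10] = [1, 5]
r10 m[φ3→X15] = [13, 8]
r10 m[φ4→X2] = [5, 7]
r10 m[φ4→X5] = [7, 5]
r10 m[φ5→X5] = [3, 2]
r10 m[φ5→X6] = [8, 8]
r10 m[φ6→X3] = [8, 10]
r10 m[φ6→X5] = [5, 1]
r10 m[X2→φ0] = [8, 11]
r10 m[X2→φ1] = [5, 12]
r10 m[X2→φ4] = [3, 9]
r10 m[X10→φ2] = [1, 5]
r10 m[X10→φ3] = [7, 7]
r10 m[X7→φ1] = [10, 1]
r10 m[X7→φ2] = [5, 7]
r10 m[X3→φ6] = [0, 0]
r10 m[X5→φ4] = [8, 3]
r10 m[X5→φ5] = [12, 6]
r10 m[X5→φ6] = [10, 7]
r10 m[X15→φ3] = [0, 0]
r10 m[X11→φ0] = [0, 0]
r10 m[X6→φ5] = [0, 0]
fixed point reached at round 10
traceback from X2: (X2=0, X10=0, X7=1, X3=0, X5=1, X15=1, X11=1, X6=0), score=8

assignment: (X2=0, X10=0, X7=1, X3=0, X5=1, X15=1, X11=1, X6=0); score = 8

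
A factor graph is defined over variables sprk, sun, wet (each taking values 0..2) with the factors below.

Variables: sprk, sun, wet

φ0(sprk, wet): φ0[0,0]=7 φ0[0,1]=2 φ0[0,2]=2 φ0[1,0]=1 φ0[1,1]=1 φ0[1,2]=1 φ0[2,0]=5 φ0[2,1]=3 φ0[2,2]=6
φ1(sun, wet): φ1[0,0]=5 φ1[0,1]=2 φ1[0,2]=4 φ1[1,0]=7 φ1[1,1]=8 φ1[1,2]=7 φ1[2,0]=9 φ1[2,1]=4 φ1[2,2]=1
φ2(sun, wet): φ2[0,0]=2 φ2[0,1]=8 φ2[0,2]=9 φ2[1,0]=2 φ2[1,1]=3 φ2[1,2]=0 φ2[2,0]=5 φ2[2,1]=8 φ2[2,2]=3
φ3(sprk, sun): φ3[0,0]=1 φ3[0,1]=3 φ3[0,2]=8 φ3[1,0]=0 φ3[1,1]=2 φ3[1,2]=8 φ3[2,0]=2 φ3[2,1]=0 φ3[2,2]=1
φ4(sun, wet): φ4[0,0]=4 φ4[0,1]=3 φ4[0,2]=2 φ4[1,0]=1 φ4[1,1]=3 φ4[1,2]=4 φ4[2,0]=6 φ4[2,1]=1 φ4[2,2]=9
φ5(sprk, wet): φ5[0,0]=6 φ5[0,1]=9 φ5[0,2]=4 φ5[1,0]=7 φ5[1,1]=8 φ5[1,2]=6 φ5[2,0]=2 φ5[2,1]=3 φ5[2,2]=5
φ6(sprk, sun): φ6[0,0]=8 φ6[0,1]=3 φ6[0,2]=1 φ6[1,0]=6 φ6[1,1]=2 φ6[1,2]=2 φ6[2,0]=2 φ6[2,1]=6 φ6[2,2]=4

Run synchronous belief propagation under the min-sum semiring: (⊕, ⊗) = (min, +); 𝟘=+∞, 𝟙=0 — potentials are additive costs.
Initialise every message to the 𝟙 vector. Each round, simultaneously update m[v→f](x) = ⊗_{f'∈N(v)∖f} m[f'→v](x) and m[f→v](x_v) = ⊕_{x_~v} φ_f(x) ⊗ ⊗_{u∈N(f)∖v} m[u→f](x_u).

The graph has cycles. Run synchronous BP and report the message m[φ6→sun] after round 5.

init: all messages = 𝟙 over 3 values
r1 m[φ0→sprk] = [2, 1, 3]
r1 m[φ0→wet] = [1, 1, 1]
r1 m[φ1→sun] = [2, 7, 1]
r1 m[φ1→wet] = [5, 2, 1]
r1 m[φ2→sun] = [2, 0, 3]
r1 m[φ2→wet] = [2, 3, 0]
r1 m[φ3→sprk] = [1, 0, 0]
r1 m[φ3→sun] = [0, 0, 1]
r1 m[φ4→sun] = [2, 1, 1]
r1 m[φ4→wet] = [1, 1, 2]
r1 m[φ5→sprk] = [4, 6, 2]
r1 m[φ5→wet] = [2, 3, 4]
r1 m[φ6→sprk] = [1, 2, 2]
r1 m[φ6→sun] = [2, 2, 1]
r1 m[sprk→φ0] = [0, 0, 0]
r1 m[sprk→φ3] = [0, 0, 0]
r1 m[sprk→φ5] = [0, 0, 0]
r1 m[sprk→φ6] = [0, 0, 0]
r1 m[sun→φ1] = [0, 0, 0]
r1 m[sun→φ2] = [0, 0, 0]
r1 m[sun→φ3] = [0, 0, 0]
r1 m[sun→φ4] = [0, 0, 0]
r1 m[sun→φ6] = [0, 0, 0]
r1 m[wet→φ0] = [0, 0, 0]
r1 m[wet→φ1] = [0, 0, 0]
r1 m[wet→φ2] = [0, 0, 0]
r1 m[wet→φ4] = [0, 0, 0]
r1 m[wet→φ5] = [0, 0, 0]
r2 m[φ0→sprk] = [2, 1, 3]
r2 m[φ0→wet] = [1, 1, 1]
r2 m[φ1→sun] = [2, 7, 1]
r2 m[φ1→wet] = [5, 2, 1]
r2 m[φ2→sun] = [2, 0, 3]
r2 m[φ2→wet] = [2, 3, 0]
r2 m[φ3→sprk] = [1, 0, 0]
r2 m[φ3→sun] = [0, 0, 1]
r2 m[φ4→sun] = [2, 1, 1]
r2 m[φ4→wet] = [1, 1, 2]
r2 m[φ5→sprk] = [4, 6, 2]
r2 m[φ5→wet] = [2, 3, 4]
r2 m[φ6→sprk] = [1, 2, 2]
r2 m[φ6→sun] = [2, 2, 1]
r2 m[sprk→φ0] = [6, 8, 4]
r2 m[sprk→φ3] = [7, 9, 7]
r2 m[sprk→φ5] = [4, 3, 5]
r2 m[sprk→φ6] = [7, 7, 5]
r2 m[sun→φ1] = [6, 3, 6]
r2 m[sun→φ2] = [6, 10, 4]
r2 m[sun→φ3] = [8, 10, 6]
r2 m[sun→φ4] = [6, 9, 6]
r2 m[sun→φ6] = [6, 8, 6]
r2 m[wet→φ0] = [10, 9, 7]
r2 m[wet→φ1] = [6, 8, 7]
r2 m[wet→φ2] = [9, 7, 8]
r2 m[wet→φ4] = [10, 9, 6]
r2 m[wet→φ5] = [9, 7, 4]
r3 m[φ0→sprk] = [9, 8, 12]
r3 m[φ0→wet] = [9, 7, 8]
r3 m[φ1→sun] = [10, 13, 8]
r3 m[φ1→wet] = [10, 8, 7]
r3 m[φ2→sun] = [11, 8, 11]
r3 m[φ2→wet] = [8, 12, 7]
r3 m[φ3→sprk] = [9, 8, 7]
r3 m[φ3→sun] = [8, 7, 8]
r3 m[φ4→sun] = [8, 10, 10]
r3 m[φ4→wet] = [10, 7, 8]
r3 m[φ5→sprk] = [8, 10, 9]
r3 m[φ5→wet] = [7, 8, 8]
r3 m[φ6→sprk] = [7, 8, 8]
r3 m[φ6→sun] = [7, 9, 8]
r3 m[sprk→φ0] = [6, 8, 4]
r3 m[sprk→φ3] = [7, 9, 7]
r3 m[sprk→φ5] = [4, 3, 5]
r3 m[sprk→φ6] = [7, 7, 5]
r3 m[sun→φ1] = [6, 3, 6]
r3 m[sun→φ2] = [6, 10, 4]
r3 m[sun→φ3] = [8, 10, 6]
r3 m[sun→φ4] = [6, 9, 6]
r3 m[sun→φ6] = [6, 8, 6]
r3 m[wet→φ0] = [10, 9, 7]
r3 m[wet→φ1] = [6, 8, 7]
r3 m[wet→φ2] = [9, 7, 8]
r3 m[wet→φ4] = [10, 9, 6]
r3 m[wet→φ5] = [9, 7, 4]
r4 m[φ0→sprk] = [9, 8, 12]
r4 m[φ0→wet] = [9, 7, 8]
r4 m[φ1→sun] = [10, 13, 8]
r4 m[φ1→wet] = [10, 8, 7]
r4 m[φ2→sun] = [11, 8, 11]
r4 m[φ2→wet] = [8, 12, 7]
r4 m[φ3→sprk] = [9, 8, 7]
r4 m[φ3→sun] = [8, 7, 8]
r4 m[φ4→sun] = [8, 10, 10]
r4 m[φ4→wet] = [10, 7, 8]
r4 m[φ5→sprk] = [8, 10, 9]
r4 m[φ5→wet] = [7, 8, 8]
r4 m[φ6→sprk] = [7, 8, 8]
r4 m[φ6→sun] = [7, 9, 8]
r4 m[sprk→φ0] = [24, 26, 24]
r4 m[sprk→φ3] = [24, 26, 29]
r4 m[sprk→φ5] = [25, 24, 27]
r4 m[sprk→φ6] = [26, 26, 28]
r4 m[sun→φ1] = [34, 34, 37]
r4 m[sun→φ2] = [33, 39, 34]
r4 m[sun→φ3] = [36, 40, 37]
r4 m[sun→φ4] = [36, 37, 35]
r4 m[sun→φ6] = [37, 38, 37]
r4 m[wet→φ0] = [35, 35, 30]
r4 m[wet→φ1] = [34, 34, 31]
r4 m[wet→φ2] = [36, 30, 31]
r4 m[wet→φ4] = [34, 35, 30]
r4 m[wet→φ5] = [37, 34, 30]
r5 m[φ0→sprk] = [32, 31, 36]
r5 m[φ0→wet] = [27, 26, 26]
r5 m[φ1→sun] = [35, 38, 32]
r5 m[φ1→wet] = [39, 36, 38]
r5 m[φ2→sun] = [38, 31, 34]
r5 m[φ2→wet] = [35, 41, 37]
r5 m[φ3→sprk] = [37, 36, 38]
r5 m[φ3→sun] = [25, 27, 30]
r5 m[φ4→sun] = [32, 34, 36]
r5 m[φ4→wet] = [38, 36, 38]
r5 m[φ5→sprk] = [34, 36, 35]
r5 m[φ5→wet] = [29, 30, 29]
r5 m[φ6→sprk] = [38, 39, 39]
r5 m[φ6→sun] = [30, 28, 27]
r5 m[sprk→φ0] = [24, 26, 24]
r5 m[sprk→φ3] = [24, 26, 29]
r5 m[sprk→φ5] = [25, 24, 27]
r5 m[sprk→φ6] = [26, 26, 28]
r5 m[sun→φ1] = [34, 34, 37]
r5 m[sun→φ2] = [33, 39, 34]
r5 m[sun→φ3] = [36, 40, 37]
r5 m[sun→φ4] = [36, 37, 35]
r5 m[sun→φ6] = [37, 38, 37]
r5 m[wet→φ0] = [35, 35, 30]
r5 m[wet→φ1] = [34, 34, 31]
r5 m[wet→φ2] = [36, 30, 31]
r5 m[wet→φ4] = [34, 35, 30]
r5 m[wet→φ5] = [37, 34, 30]

message @ round 5 = [30, 28, 27]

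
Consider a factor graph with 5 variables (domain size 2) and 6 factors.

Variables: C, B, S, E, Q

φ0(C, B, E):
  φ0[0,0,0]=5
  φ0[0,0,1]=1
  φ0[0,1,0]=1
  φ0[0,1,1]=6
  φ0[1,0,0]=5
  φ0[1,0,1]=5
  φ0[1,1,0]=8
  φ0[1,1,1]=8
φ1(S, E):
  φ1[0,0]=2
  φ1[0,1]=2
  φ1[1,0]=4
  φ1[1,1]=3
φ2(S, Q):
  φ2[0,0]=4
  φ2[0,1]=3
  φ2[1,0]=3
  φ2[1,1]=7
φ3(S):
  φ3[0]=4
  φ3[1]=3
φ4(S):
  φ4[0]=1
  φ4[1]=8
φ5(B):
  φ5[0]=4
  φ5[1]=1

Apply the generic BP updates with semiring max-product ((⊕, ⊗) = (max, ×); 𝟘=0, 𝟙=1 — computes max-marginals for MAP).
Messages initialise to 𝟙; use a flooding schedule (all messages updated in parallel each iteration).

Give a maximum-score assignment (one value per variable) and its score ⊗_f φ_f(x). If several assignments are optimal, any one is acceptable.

assignment: (C=0, B=0, S=1, E=0, Q=1); score = 13440

init: all messages = 𝟙 over 2 values
r1 m[φ0→C] = [6, 8]
r1 m[φ0→B] = [5, 8]
r1 m[φ0→E] = [8, 8]
r1 m[φ1→S] = [2, 4]
r1 m[φ1→E] = [4, 3]
r1 m[φ2→S] = [4, 7]
r1 m[φ2→Q] = [4, 7]
r1 m[φ3→S] = [4, 3]
r1 m[φ4→S] = [1, 8]
r1 m[φ5→B] = [4, 1]
r1 m[C→φ0] = [1, 1]
r1 m[B→φ0] = [1, 1]
r1 m[B→φ5] = [1, 1]
r1 m[S→φ1] = [1, 1]
r1 m[S→φ2] = [1, 1]
r1 m[S→φ3] = [1, 1]
r1 m[S→φ4] = [1, 1]
r1 m[E→φ0] = [1, 1]
r1 m[E→φ1] = [1, 1]
r1 m[Q→φ2] = [1, 1]
r2 m[φ0→C] = [6, 8]
r2 m[φ0→B] = [5, 8]
r2 m[φ0→E] = [8, 8]
r2 m[φ1→S] = [2, 4]
r2 m[φ1→E] = [4, 3]
r2 m[φ2→S] = [4, 7]
r2 m[φ2→Q] = [4, 7]
r2 m[φ3→S] = [4, 3]
r2 m[φ4→S] = [1, 8]
r2 m[φ5→B] = [4, 1]
r2 m[C→φ0] = [1, 1]
r2 m[B→φ0] = [4, 1]
r2 m[B→φ5] = [5, 8]
r2 m[S→φ1] = [16, 168]
r2 m[S→φ2] = [8, 96]
r2 m[S→φ3] = [8, 224]
r2 m[S→φ4] = [32, 84]
r2 m[E→φ0] = [4, 3]
r2 m[E→φ1] = [8, 8]
r2 m[Q→φ2] = [1, 1]
r3 m[φ0→C] = [80, 80]
r3 m[φ0→B] = [20, 32]
r3 m[φ0→E] = [20, 20]
r3 m[φ1→S] = [16, 32]
r3 m[φ1→E] = [672, 504]
r3 m[φ2→S] = [4, 7]
r3 m[φ2→Q] = [288, 672]
r3 m[φ3→S] = [4, 3]
r3 m[φ4→S] = [1, 8]
r3 m[φ5→B] = [4, 1]
r3 m[C→φ0] = [1, 1]
r3 m[B→φ0] = [4, 1]
r3 m[B→φ5] = [5, 8]
r3 m[S→φ1] = [16, 168]
r3 m[S→φ2] = [8, 96]
r3 m[S→φ3] = [8, 224]
r3 m[S→φ4] = [32, 84]
r3 m[E→φ0] = [4, 3]
r3 m[E→φ1] = [8, 8]
r3 m[Q→φ2] = [1, 1]
r4 m[φ0→C] = [80, 80]
r4 m[φ0→B] = [20, 32]
r4 m[φ0→E] = [20, 20]
r4 m[φ1→S] = [16, 32]
r4 m[φ1→E] = [672, 504]
r4 m[φ2→S] = [4, 7]
r4 m[φ2→Q] = [288, 672]
r4 m[φ3→S] = [4, 3]
r4 m[φ4→S] = [1, 8]
r4 m[φ5→B] = [4, 1]
r4 m[C→φ0] = [1, 1]
r4 m[B→φ0] = [4, 1]
r4 m[B→φ5] = [20, 32]
r4 m[S→φ1] = [16, 168]
r4 m[S→φ2] = [64, 768]
r4 m[S→φ3] = [64, 1792]
r4 m[S→φ4] = [256, 672]
r4 m[E→φ0] = [672, 504]
r4 m[E→φ1] = [20, 20]
r4 m[Q→φ2] = [1, 1]
r5 m[φ0→C] = [13440, 13440]
r5 m[φ0→B] = [3360, 5376]
r5 m[φ0→E] = [20, 20]
r5 m[φ1→S] = [40, 80]
r5 m[φ1→E] = [672, 504]
r5 m[φ2→S] = [4, 7]
r5 m[φ2→Q] = [2304, 5376]
r5 m[φ3→S] = [4, 3]
r5 m[φ4→S] = [1, 8]
r5 m[φ5→B] = [4, 1]
r5 m[C→φ0] = [1, 1]
r5 m[B→φ0] = [4, 1]
r5 m[B→φ5] = [20, 32]
r5 m[S→φ1] = [16, 168]
r5 m[S→φ2] = [64, 768]
r5 m[S→φ3] = [64, 1792]
r5 m[S→φ4] = [256, 672]
r5 m[E→φ0] = [672, 504]
r5 m[E→φ1] = [20, 20]
r5 m[Q→φ2] = [1, 1]
r6 m[φ0→C] = [13440, 13440]
r6 m[φ0→B] = [3360, 5376]
r6 m[φ0→E] = [20, 20]
r6 m[φ1→S] = [40, 80]
r6 m[φ1→E] = [672, 504]
r6 m[φ2→S] = [4, 7]
r6 m[φ2→Q] = [2304, 5376]
r6 m[φ3→S] = [4, 3]
r6 m[φ4→S] = [1, 8]
r6 m[φ5→B] = [4, 1]
r6 m[C→φ0] = [1, 1]
r6 m[B→φ0] = [4, 1]
r6 m[B→φ5] = [3360, 5376]
r6 m[S→φ1] = [16, 168]
r6 m[S→φ2] = [160, 1920]
r6 m[S→φ3] = [160, 4480]
r6 m[S→φ4] = [640, 1680]
r6 m[E→φ0] = [672, 504]
r6 m[E→φ1] = [20, 20]
r6 m[Q→φ2] = [1, 1]
r7 m[φ0→C] = [13440, 13440]
r7 m[φ0→B] = [3360, 5376]
r7 m[φ0→E] = [20, 20]
r7 m[φ1→S] = [40, 80]
r7 m[φ1→E] = [672, 504]
r7 m[φ2→S] = [4, 7]
r7 m[φ2→Q] = [5760, 13440]
r7 m[φ3→S] = [4, 3]
r7 m[φ4→S] = [1, 8]
r7 m[φ5→B] = [4, 1]
r7 m[C→φ0] = [1, 1]
r7 m[B→φ0] = [4, 1]
r7 m[B→φ5] = [3360, 5376]
r7 m[S→φ1] = [16, 168]
r7 m[S→φ2] = [160, 1920]
r7 m[S→φ3] = [160, 4480]
r7 m[S→φ4] = [640, 1680]
r7 m[E→φ0] = [672, 504]
r7 m[E→φ1] = [20, 20]
r7 m[Q→φ2] = [1, 1]
r8 m[φ0→C] = [13440, 13440]
r8 m[φ0→B] = [3360, 5376]
r8 m[φ0→E] = [20, 20]
r8 m[φ1→S] = [40, 80]
r8 m[φ1→E] = [672, 504]
r8 m[φ2→S] = [4, 7]
r8 m[φ2→Q] = [5760, 13440]
r8 m[φ3→S] = [4, 3]
r8 m[φ4→S] = [1, 8]
r8 m[φ5→B] = [4, 1]
r8 m[C→φ0] = [1, 1]
r8 m[B→φ0] = [4, 1]
r8 m[B→φ5] = [3360, 5376]
r8 m[S→φ1] = [16, 168]
r8 m[S→φ2] = [160, 1920]
r8 m[S→φ3] = [160, 4480]
r8 m[S→φ4] = [640, 1680]
r8 m[E→φ0] = [672, 504]
r8 m[E→φ1] = [20, 20]
r8 m[Q→φ2] = [1, 1]
fixed point reached at round 8
traceback from C: (C=0, B=0, S=1, E=0, Q=1), score=13440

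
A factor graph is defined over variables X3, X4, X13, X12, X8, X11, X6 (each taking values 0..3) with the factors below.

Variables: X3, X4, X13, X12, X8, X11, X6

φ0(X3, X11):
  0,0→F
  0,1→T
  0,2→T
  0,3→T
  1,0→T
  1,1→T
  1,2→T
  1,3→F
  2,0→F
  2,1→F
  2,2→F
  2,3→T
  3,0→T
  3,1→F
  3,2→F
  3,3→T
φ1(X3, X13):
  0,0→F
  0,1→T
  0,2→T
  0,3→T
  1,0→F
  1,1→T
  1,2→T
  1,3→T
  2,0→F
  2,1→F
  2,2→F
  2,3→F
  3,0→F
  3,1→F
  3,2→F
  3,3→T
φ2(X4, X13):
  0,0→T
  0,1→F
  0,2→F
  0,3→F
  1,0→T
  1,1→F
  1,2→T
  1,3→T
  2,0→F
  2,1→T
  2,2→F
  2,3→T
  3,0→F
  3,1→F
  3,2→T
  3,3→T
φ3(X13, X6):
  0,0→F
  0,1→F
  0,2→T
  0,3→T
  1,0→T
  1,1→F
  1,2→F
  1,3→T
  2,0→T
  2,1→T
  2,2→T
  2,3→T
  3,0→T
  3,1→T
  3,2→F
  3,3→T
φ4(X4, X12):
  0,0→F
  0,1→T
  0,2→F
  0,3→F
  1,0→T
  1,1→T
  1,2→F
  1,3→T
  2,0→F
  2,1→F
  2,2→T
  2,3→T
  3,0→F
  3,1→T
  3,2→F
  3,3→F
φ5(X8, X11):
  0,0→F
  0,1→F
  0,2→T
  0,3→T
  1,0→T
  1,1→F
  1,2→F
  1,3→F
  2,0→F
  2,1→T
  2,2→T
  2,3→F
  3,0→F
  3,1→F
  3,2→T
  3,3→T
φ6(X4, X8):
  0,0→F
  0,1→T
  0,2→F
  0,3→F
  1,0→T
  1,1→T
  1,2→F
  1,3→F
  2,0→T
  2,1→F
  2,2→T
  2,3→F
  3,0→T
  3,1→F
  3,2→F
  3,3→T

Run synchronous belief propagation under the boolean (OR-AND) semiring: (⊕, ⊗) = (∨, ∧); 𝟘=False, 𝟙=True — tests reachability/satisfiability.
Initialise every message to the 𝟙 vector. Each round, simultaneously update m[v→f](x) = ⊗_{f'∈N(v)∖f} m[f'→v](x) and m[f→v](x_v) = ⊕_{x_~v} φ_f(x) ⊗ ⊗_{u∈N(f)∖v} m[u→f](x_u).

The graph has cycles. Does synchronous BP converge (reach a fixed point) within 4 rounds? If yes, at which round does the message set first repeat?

init: all messages = 𝟙 over 4 values
r1 m[φ0→X3] = [T, T, T, T]
r1 m[φ0→X11] = [T, T, T, T]
r1 m[φ1→X3] = [T, T, F, T]
r1 m[φ1→X13] = [F, T, T, T]
r1 m[φ2→X4] = [T, T, T, T]
r1 m[φ2→X13] = [T, T, T, T]
r1 m[φ3→X13] = [T, T, T, T]
r1 m[φ3→X6] = [T, T, T, T]
r1 m[φ4→X4] = [T, T, T, T]
r1 m[φ4→X12] = [T, T, T, T]
r1 m[φ5→X8] = [T, T, T, T]
r1 m[φ5→X11] = [T, T, T, T]
r1 m[φ6→X4] = [T, T, T, T]
r1 m[φ6→X8] = [T, T, T, T]
r1 m[X3→φ0] = [T, T, T, T]
r1 m[X3→φ1] = [T, T, T, T]
r1 m[X4→φ2] = [T, T, T, T]
r1 m[X4→φ4] = [T, T, T, T]
r1 m[X4→φ6] = [T, T, T, T]
r1 m[X13→φ1] = [T, T, T, T]
r1 m[X13→φ2] = [T, T, T, T]
r1 m[X13→φ3] = [T, T, T, T]
r1 m[X12→φ4] = [T, T, T, T]
r1 m[X8→φ5] = [T, T, T, T]
r1 m[X8→φ6] = [T, T, T, T]
r1 m[X11→φ0] = [T, T, T, T]
r1 m[X11→φ5] = [T, T, T, T]
r1 m[X6→φ3] = [T, T, T, T]
r2 m[φ0→X3] = [T, T, T, T]
r2 m[φ0→X11] = [T, T, T, T]
r2 m[φ1→X3] = [T, T, F, T]
r2 m[φ1→X13] = [F, T, T, T]
r2 m[φ2→X4] = [T, T, T, T]
r2 m[φ2→X13] = [T, T, T, T]
r2 m[φ3→X13] = [T, T, T, T]
r2 m[φ3→X6] = [T, T, T, T]
r2 m[φ4→X4] = [T, T, T, T]
r2 m[φ4→X12] = [T, T, T, T]
r2 m[φ5→X8] = [T, T, T, T]
r2 m[φ5→X11] = [T, T, T, T]
r2 m[φ6→X4] = [T, T, T, T]
r2 m[φ6→X8] = [T, T, T, T]
r2 m[X3→φ0] = [T, T, F, T]
r2 m[X3→φ1] = [T, T, T, T]
r2 m[X4→φ2] = [T, T, T, T]
r2 m[X4→φ4] = [T, T, T, T]
r2 m[X4→φ6] = [T, T, T, T]
r2 m[X13→φ1] = [T, T, T, T]
r2 m[X13→φ2] = [F, T, T, T]
r2 m[X13→φ3] = [F, T, T, T]
r2 m[X12→φ4] = [T, T, T, T]
r2 m[X8→φ5] = [T, T, T, T]
r2 m[X8→φ6] = [T, T, T, T]
r2 m[X11→φ0] = [T, T, T, T]
r2 m[X11→φ5] = [T, T, T, T]
r2 m[X6→φ3] = [T, T, T, T]
r3 m[φ0→X3] = [T, T, T, T]
r3 m[φ0→X11] = [T, T, T, T]
r3 m[φ1→X3] = [T, T, F, T]
r3 m[φ1→X13] = [F, T, T, T]
r3 m[φ2→X4] = [F, T, T, T]
r3 m[φ2→X13] = [T, T, T, T]
r3 m[φ3→X13] = [T, T, T, T]
r3 m[φ3→X6] = [T, T, T, T]
r3 m[φ4→X4] = [T, T, T, T]
r3 m[φ4→X12] = [T, T, T, T]
r3 m[φ5→X8] = [T, T, T, T]
r3 m[φ5→X11] = [T, T, T, T]
r3 m[φ6→X4] = [T, T, T, T]
r3 m[φ6→X8] = [T, T, T, T]
r3 m[X3→φ0] = [T, T, F, T]
r3 m[X3→φ1] = [T, T, T, T]
r3 m[X4→φ2] = [T, T, T, T]
r3 m[X4→φ4] = [T, T, T, T]
r3 m[X4→φ6] = [T, T, T, T]
r3 m[X13→φ1] = [T, T, T, T]
r3 m[X13→φ2] = [F, T, T, T]
r3 m[X13→φ3] = [F, T, T, T]
r3 m[X12→φ4] = [T, T, T, T]
r3 m[X8→φ5] = [T, T, T, T]
r3 m[X8→φ6] = [T, T, T, T]
r3 m[X11→φ0] = [T, T, T, T]
r3 m[X11→φ5] = [T, T, T, T]
r3 m[X6→φ3] = [T, T, T, T]
r4 m[φ0→X3] = [T, T, T, T]
r4 m[φ0→X11] = [T, T, T, T]
r4 m[φ1→X3] = [T, T, F, T]
r4 m[φ1→X13] = [F, T, T, T]
r4 m[φ2→X4] = [F, T, T, T]
r4 m[φ2→X13] = [T, T, T, T]
r4 m[φ3→X13] = [T, T, T, T]
r4 m[φ3→X6] = [T, T, T, T]
r4 m[φ4→X4] = [T, T, T, T]
r4 m[φ4→X12] = [T, T, T, T]
r4 m[φ5→X8] = [T, T, T, T]
r4 m[φ5→X11] = [T, T, T, T]
r4 m[φ6→X4] = [T, T, T, T]
r4 m[φ6→X8] = [T, T, T, T]
r4 m[X3→φ0] = [T, T, F, T]
r4 m[X3→φ1] = [T, T, T, T]
r4 m[X4→φ2] = [T, T, T, T]
r4 m[X4→φ4] = [F, T, T, T]
r4 m[X4→φ6] = [F, T, T, T]
r4 m[X13→φ1] = [T, T, T, T]
r4 m[X13→φ2] = [F, T, T, T]
r4 m[X13→φ3] = [F, T, T, T]
r4 m[X12→φ4] = [T, T, T, T]
r4 m[X8→φ5] = [T, T, T, T]
r4 m[X8→φ6] = [T, T, T, T]
r4 m[X11→φ0] = [T, T, T, T]
r4 m[X11→φ5] = [T, T, T, T]
r4 m[X6→φ3] = [T, T, T, T]
no fixed point within 4 rounds

NOT CONVERGED within 4 rounds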